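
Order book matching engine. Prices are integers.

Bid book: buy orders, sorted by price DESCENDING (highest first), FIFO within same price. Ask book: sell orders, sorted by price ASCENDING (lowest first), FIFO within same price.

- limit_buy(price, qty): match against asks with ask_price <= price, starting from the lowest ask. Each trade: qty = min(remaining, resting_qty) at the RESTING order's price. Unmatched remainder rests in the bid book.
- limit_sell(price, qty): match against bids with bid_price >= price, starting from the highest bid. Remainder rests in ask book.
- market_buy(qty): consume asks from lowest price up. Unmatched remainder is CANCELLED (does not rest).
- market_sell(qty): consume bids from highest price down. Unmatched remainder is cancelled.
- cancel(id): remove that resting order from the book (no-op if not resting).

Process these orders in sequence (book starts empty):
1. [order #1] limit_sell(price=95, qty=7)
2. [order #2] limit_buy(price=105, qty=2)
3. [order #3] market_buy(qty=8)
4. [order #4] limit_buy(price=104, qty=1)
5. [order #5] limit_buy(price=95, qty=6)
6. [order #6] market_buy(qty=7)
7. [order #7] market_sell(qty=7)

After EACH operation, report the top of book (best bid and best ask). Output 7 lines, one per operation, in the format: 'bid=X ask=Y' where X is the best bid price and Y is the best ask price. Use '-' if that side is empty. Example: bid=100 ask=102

Answer: bid=- ask=95
bid=- ask=95
bid=- ask=-
bid=104 ask=-
bid=104 ask=-
bid=104 ask=-
bid=- ask=-

Derivation:
After op 1 [order #1] limit_sell(price=95, qty=7): fills=none; bids=[-] asks=[#1:7@95]
After op 2 [order #2] limit_buy(price=105, qty=2): fills=#2x#1:2@95; bids=[-] asks=[#1:5@95]
After op 3 [order #3] market_buy(qty=8): fills=#3x#1:5@95; bids=[-] asks=[-]
After op 4 [order #4] limit_buy(price=104, qty=1): fills=none; bids=[#4:1@104] asks=[-]
After op 5 [order #5] limit_buy(price=95, qty=6): fills=none; bids=[#4:1@104 #5:6@95] asks=[-]
After op 6 [order #6] market_buy(qty=7): fills=none; bids=[#4:1@104 #5:6@95] asks=[-]
After op 7 [order #7] market_sell(qty=7): fills=#4x#7:1@104 #5x#7:6@95; bids=[-] asks=[-]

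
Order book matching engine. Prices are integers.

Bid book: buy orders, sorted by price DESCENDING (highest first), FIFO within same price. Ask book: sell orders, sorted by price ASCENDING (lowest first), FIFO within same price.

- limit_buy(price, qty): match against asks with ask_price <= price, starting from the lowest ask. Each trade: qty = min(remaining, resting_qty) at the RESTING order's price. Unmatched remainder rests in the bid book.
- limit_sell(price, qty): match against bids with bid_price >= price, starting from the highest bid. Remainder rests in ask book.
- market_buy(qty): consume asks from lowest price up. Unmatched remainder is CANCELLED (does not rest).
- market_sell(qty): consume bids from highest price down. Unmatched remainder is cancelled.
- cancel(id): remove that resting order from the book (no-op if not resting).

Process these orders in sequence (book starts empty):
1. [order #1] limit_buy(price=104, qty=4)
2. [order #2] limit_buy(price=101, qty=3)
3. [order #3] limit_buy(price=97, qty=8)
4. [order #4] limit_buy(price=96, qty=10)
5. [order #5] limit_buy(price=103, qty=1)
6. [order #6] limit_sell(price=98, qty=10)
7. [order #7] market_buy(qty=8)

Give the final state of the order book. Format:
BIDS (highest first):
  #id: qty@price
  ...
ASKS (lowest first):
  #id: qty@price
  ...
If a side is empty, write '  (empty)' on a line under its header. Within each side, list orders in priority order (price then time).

After op 1 [order #1] limit_buy(price=104, qty=4): fills=none; bids=[#1:4@104] asks=[-]
After op 2 [order #2] limit_buy(price=101, qty=3): fills=none; bids=[#1:4@104 #2:3@101] asks=[-]
After op 3 [order #3] limit_buy(price=97, qty=8): fills=none; bids=[#1:4@104 #2:3@101 #3:8@97] asks=[-]
After op 4 [order #4] limit_buy(price=96, qty=10): fills=none; bids=[#1:4@104 #2:3@101 #3:8@97 #4:10@96] asks=[-]
After op 5 [order #5] limit_buy(price=103, qty=1): fills=none; bids=[#1:4@104 #5:1@103 #2:3@101 #3:8@97 #4:10@96] asks=[-]
After op 6 [order #6] limit_sell(price=98, qty=10): fills=#1x#6:4@104 #5x#6:1@103 #2x#6:3@101; bids=[#3:8@97 #4:10@96] asks=[#6:2@98]
After op 7 [order #7] market_buy(qty=8): fills=#7x#6:2@98; bids=[#3:8@97 #4:10@96] asks=[-]

Answer: BIDS (highest first):
  #3: 8@97
  #4: 10@96
ASKS (lowest first):
  (empty)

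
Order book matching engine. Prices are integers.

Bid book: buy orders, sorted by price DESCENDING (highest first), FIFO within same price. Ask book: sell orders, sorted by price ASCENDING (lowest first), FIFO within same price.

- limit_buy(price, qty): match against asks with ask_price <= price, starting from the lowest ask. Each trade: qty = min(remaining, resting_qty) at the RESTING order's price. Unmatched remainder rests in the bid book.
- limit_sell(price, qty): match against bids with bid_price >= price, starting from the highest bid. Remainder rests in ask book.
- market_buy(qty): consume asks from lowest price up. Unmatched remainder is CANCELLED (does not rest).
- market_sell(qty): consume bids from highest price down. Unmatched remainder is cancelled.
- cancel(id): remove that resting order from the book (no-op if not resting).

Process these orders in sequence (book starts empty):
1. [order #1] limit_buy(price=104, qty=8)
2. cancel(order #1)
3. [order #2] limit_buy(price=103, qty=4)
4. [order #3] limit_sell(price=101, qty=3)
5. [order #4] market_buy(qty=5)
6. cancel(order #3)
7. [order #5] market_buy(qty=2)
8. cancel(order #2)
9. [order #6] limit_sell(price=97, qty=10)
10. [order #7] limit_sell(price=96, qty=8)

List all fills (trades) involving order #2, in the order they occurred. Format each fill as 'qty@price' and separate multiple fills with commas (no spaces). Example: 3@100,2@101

After op 1 [order #1] limit_buy(price=104, qty=8): fills=none; bids=[#1:8@104] asks=[-]
After op 2 cancel(order #1): fills=none; bids=[-] asks=[-]
After op 3 [order #2] limit_buy(price=103, qty=4): fills=none; bids=[#2:4@103] asks=[-]
After op 4 [order #3] limit_sell(price=101, qty=3): fills=#2x#3:3@103; bids=[#2:1@103] asks=[-]
After op 5 [order #4] market_buy(qty=5): fills=none; bids=[#2:1@103] asks=[-]
After op 6 cancel(order #3): fills=none; bids=[#2:1@103] asks=[-]
After op 7 [order #5] market_buy(qty=2): fills=none; bids=[#2:1@103] asks=[-]
After op 8 cancel(order #2): fills=none; bids=[-] asks=[-]
After op 9 [order #6] limit_sell(price=97, qty=10): fills=none; bids=[-] asks=[#6:10@97]
After op 10 [order #7] limit_sell(price=96, qty=8): fills=none; bids=[-] asks=[#7:8@96 #6:10@97]

Answer: 3@103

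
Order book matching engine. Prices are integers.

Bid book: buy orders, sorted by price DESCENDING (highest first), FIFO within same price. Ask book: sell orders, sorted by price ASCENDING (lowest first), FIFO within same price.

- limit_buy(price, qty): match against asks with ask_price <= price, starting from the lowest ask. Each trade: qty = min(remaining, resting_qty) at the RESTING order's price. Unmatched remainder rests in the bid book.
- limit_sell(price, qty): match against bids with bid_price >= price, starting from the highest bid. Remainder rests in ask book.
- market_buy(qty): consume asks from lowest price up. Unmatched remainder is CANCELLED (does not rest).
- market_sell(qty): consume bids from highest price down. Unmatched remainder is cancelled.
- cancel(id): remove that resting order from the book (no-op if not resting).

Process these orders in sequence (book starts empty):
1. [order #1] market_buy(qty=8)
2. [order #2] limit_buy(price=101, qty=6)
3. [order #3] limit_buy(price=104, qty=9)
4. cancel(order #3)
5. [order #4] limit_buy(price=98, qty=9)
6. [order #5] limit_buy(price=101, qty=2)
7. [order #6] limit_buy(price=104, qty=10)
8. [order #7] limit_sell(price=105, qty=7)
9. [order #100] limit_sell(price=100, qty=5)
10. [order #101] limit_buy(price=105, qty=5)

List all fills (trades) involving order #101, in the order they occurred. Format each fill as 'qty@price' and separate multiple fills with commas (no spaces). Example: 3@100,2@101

After op 1 [order #1] market_buy(qty=8): fills=none; bids=[-] asks=[-]
After op 2 [order #2] limit_buy(price=101, qty=6): fills=none; bids=[#2:6@101] asks=[-]
After op 3 [order #3] limit_buy(price=104, qty=9): fills=none; bids=[#3:9@104 #2:6@101] asks=[-]
After op 4 cancel(order #3): fills=none; bids=[#2:6@101] asks=[-]
After op 5 [order #4] limit_buy(price=98, qty=9): fills=none; bids=[#2:6@101 #4:9@98] asks=[-]
After op 6 [order #5] limit_buy(price=101, qty=2): fills=none; bids=[#2:6@101 #5:2@101 #4:9@98] asks=[-]
After op 7 [order #6] limit_buy(price=104, qty=10): fills=none; bids=[#6:10@104 #2:6@101 #5:2@101 #4:9@98] asks=[-]
After op 8 [order #7] limit_sell(price=105, qty=7): fills=none; bids=[#6:10@104 #2:6@101 #5:2@101 #4:9@98] asks=[#7:7@105]
After op 9 [order #100] limit_sell(price=100, qty=5): fills=#6x#100:5@104; bids=[#6:5@104 #2:6@101 #5:2@101 #4:9@98] asks=[#7:7@105]
After op 10 [order #101] limit_buy(price=105, qty=5): fills=#101x#7:5@105; bids=[#6:5@104 #2:6@101 #5:2@101 #4:9@98] asks=[#7:2@105]

Answer: 5@105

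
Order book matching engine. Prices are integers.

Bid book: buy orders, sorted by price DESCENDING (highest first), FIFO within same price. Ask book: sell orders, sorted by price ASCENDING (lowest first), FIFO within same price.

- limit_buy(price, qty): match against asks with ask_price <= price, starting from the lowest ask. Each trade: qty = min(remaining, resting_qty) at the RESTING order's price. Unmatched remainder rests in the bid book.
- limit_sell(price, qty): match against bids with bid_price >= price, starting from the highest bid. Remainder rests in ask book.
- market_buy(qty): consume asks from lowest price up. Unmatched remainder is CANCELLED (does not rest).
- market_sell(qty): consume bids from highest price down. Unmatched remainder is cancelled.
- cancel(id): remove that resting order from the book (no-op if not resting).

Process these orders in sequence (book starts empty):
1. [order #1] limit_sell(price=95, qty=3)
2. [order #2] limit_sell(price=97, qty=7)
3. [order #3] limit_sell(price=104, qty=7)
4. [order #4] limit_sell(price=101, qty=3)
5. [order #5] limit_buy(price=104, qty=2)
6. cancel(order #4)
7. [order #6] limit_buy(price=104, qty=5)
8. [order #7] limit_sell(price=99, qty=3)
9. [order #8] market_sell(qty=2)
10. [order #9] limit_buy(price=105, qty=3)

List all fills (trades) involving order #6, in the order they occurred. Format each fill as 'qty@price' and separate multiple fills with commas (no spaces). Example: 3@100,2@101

After op 1 [order #1] limit_sell(price=95, qty=3): fills=none; bids=[-] asks=[#1:3@95]
After op 2 [order #2] limit_sell(price=97, qty=7): fills=none; bids=[-] asks=[#1:3@95 #2:7@97]
After op 3 [order #3] limit_sell(price=104, qty=7): fills=none; bids=[-] asks=[#1:3@95 #2:7@97 #3:7@104]
After op 4 [order #4] limit_sell(price=101, qty=3): fills=none; bids=[-] asks=[#1:3@95 #2:7@97 #4:3@101 #3:7@104]
After op 5 [order #5] limit_buy(price=104, qty=2): fills=#5x#1:2@95; bids=[-] asks=[#1:1@95 #2:7@97 #4:3@101 #3:7@104]
After op 6 cancel(order #4): fills=none; bids=[-] asks=[#1:1@95 #2:7@97 #3:7@104]
After op 7 [order #6] limit_buy(price=104, qty=5): fills=#6x#1:1@95 #6x#2:4@97; bids=[-] asks=[#2:3@97 #3:7@104]
After op 8 [order #7] limit_sell(price=99, qty=3): fills=none; bids=[-] asks=[#2:3@97 #7:3@99 #3:7@104]
After op 9 [order #8] market_sell(qty=2): fills=none; bids=[-] asks=[#2:3@97 #7:3@99 #3:7@104]
After op 10 [order #9] limit_buy(price=105, qty=3): fills=#9x#2:3@97; bids=[-] asks=[#7:3@99 #3:7@104]

Answer: 1@95,4@97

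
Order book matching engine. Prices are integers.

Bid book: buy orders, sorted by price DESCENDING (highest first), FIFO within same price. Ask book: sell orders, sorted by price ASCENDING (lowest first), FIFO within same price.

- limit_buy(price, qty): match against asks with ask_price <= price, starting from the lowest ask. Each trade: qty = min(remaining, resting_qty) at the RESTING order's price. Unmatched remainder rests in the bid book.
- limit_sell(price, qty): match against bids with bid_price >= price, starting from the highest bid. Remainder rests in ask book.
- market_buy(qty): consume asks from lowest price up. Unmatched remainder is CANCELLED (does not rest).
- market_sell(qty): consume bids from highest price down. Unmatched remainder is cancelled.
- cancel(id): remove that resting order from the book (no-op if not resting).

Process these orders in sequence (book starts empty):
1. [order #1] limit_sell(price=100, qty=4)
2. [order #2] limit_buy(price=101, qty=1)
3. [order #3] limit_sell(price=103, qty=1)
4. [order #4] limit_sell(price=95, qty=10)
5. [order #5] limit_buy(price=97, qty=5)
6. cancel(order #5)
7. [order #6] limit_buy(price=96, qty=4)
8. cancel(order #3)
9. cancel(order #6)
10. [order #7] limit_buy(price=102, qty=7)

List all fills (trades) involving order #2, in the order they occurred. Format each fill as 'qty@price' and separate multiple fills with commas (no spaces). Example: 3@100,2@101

Answer: 1@100

Derivation:
After op 1 [order #1] limit_sell(price=100, qty=4): fills=none; bids=[-] asks=[#1:4@100]
After op 2 [order #2] limit_buy(price=101, qty=1): fills=#2x#1:1@100; bids=[-] asks=[#1:3@100]
After op 3 [order #3] limit_sell(price=103, qty=1): fills=none; bids=[-] asks=[#1:3@100 #3:1@103]
After op 4 [order #4] limit_sell(price=95, qty=10): fills=none; bids=[-] asks=[#4:10@95 #1:3@100 #3:1@103]
After op 5 [order #5] limit_buy(price=97, qty=5): fills=#5x#4:5@95; bids=[-] asks=[#4:5@95 #1:3@100 #3:1@103]
After op 6 cancel(order #5): fills=none; bids=[-] asks=[#4:5@95 #1:3@100 #3:1@103]
After op 7 [order #6] limit_buy(price=96, qty=4): fills=#6x#4:4@95; bids=[-] asks=[#4:1@95 #1:3@100 #3:1@103]
After op 8 cancel(order #3): fills=none; bids=[-] asks=[#4:1@95 #1:3@100]
After op 9 cancel(order #6): fills=none; bids=[-] asks=[#4:1@95 #1:3@100]
After op 10 [order #7] limit_buy(price=102, qty=7): fills=#7x#4:1@95 #7x#1:3@100; bids=[#7:3@102] asks=[-]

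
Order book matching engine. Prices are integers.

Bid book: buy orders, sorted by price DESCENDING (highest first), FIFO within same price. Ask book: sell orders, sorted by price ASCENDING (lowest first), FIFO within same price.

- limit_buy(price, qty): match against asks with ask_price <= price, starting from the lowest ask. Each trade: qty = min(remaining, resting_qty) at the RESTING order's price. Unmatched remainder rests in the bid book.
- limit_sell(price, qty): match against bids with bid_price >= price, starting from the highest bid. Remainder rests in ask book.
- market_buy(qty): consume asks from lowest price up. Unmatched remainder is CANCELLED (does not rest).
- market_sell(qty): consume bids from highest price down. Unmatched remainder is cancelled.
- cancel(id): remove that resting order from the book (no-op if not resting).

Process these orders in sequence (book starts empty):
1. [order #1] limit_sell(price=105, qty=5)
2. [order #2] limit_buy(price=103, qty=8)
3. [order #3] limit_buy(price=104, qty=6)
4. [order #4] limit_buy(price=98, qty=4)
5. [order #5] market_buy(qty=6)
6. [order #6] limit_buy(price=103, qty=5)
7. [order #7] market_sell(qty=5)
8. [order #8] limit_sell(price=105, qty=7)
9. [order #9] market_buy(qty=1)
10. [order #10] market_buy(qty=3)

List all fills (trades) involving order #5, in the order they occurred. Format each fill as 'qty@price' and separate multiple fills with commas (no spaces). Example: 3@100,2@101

Answer: 5@105

Derivation:
After op 1 [order #1] limit_sell(price=105, qty=5): fills=none; bids=[-] asks=[#1:5@105]
After op 2 [order #2] limit_buy(price=103, qty=8): fills=none; bids=[#2:8@103] asks=[#1:5@105]
After op 3 [order #3] limit_buy(price=104, qty=6): fills=none; bids=[#3:6@104 #2:8@103] asks=[#1:5@105]
After op 4 [order #4] limit_buy(price=98, qty=4): fills=none; bids=[#3:6@104 #2:8@103 #4:4@98] asks=[#1:5@105]
After op 5 [order #5] market_buy(qty=6): fills=#5x#1:5@105; bids=[#3:6@104 #2:8@103 #4:4@98] asks=[-]
After op 6 [order #6] limit_buy(price=103, qty=5): fills=none; bids=[#3:6@104 #2:8@103 #6:5@103 #4:4@98] asks=[-]
After op 7 [order #7] market_sell(qty=5): fills=#3x#7:5@104; bids=[#3:1@104 #2:8@103 #6:5@103 #4:4@98] asks=[-]
After op 8 [order #8] limit_sell(price=105, qty=7): fills=none; bids=[#3:1@104 #2:8@103 #6:5@103 #4:4@98] asks=[#8:7@105]
After op 9 [order #9] market_buy(qty=1): fills=#9x#8:1@105; bids=[#3:1@104 #2:8@103 #6:5@103 #4:4@98] asks=[#8:6@105]
After op 10 [order #10] market_buy(qty=3): fills=#10x#8:3@105; bids=[#3:1@104 #2:8@103 #6:5@103 #4:4@98] asks=[#8:3@105]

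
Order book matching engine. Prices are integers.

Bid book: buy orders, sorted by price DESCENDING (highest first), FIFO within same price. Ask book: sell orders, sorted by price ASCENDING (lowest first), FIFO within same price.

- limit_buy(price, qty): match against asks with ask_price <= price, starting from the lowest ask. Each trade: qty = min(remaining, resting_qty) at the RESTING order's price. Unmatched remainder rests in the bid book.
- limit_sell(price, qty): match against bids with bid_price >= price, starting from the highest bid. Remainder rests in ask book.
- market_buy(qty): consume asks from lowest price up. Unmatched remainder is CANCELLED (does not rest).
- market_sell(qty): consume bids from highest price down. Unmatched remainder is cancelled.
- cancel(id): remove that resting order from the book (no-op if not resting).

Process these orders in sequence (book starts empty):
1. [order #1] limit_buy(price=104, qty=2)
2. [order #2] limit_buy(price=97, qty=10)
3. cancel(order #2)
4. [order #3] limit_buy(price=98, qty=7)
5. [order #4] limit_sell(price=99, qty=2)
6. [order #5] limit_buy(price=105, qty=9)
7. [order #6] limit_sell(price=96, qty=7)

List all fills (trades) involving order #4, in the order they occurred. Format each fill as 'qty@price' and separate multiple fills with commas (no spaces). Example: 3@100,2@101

Answer: 2@104

Derivation:
After op 1 [order #1] limit_buy(price=104, qty=2): fills=none; bids=[#1:2@104] asks=[-]
After op 2 [order #2] limit_buy(price=97, qty=10): fills=none; bids=[#1:2@104 #2:10@97] asks=[-]
After op 3 cancel(order #2): fills=none; bids=[#1:2@104] asks=[-]
After op 4 [order #3] limit_buy(price=98, qty=7): fills=none; bids=[#1:2@104 #3:7@98] asks=[-]
After op 5 [order #4] limit_sell(price=99, qty=2): fills=#1x#4:2@104; bids=[#3:7@98] asks=[-]
After op 6 [order #5] limit_buy(price=105, qty=9): fills=none; bids=[#5:9@105 #3:7@98] asks=[-]
After op 7 [order #6] limit_sell(price=96, qty=7): fills=#5x#6:7@105; bids=[#5:2@105 #3:7@98] asks=[-]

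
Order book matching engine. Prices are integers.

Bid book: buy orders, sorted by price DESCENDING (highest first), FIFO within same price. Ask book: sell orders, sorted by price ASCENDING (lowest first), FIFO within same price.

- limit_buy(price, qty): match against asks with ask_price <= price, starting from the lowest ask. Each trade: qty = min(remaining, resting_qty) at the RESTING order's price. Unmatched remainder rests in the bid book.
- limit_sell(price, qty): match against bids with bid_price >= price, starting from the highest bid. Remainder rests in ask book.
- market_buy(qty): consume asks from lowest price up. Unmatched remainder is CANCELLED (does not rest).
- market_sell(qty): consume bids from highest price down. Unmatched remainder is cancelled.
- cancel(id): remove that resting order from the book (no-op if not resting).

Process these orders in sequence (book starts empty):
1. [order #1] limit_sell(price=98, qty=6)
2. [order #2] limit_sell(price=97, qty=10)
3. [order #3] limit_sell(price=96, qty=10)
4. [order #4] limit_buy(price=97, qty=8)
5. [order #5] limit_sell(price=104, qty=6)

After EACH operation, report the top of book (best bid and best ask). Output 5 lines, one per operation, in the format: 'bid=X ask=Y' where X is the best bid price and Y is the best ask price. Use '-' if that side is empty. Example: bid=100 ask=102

After op 1 [order #1] limit_sell(price=98, qty=6): fills=none; bids=[-] asks=[#1:6@98]
After op 2 [order #2] limit_sell(price=97, qty=10): fills=none; bids=[-] asks=[#2:10@97 #1:6@98]
After op 3 [order #3] limit_sell(price=96, qty=10): fills=none; bids=[-] asks=[#3:10@96 #2:10@97 #1:6@98]
After op 4 [order #4] limit_buy(price=97, qty=8): fills=#4x#3:8@96; bids=[-] asks=[#3:2@96 #2:10@97 #1:6@98]
After op 5 [order #5] limit_sell(price=104, qty=6): fills=none; bids=[-] asks=[#3:2@96 #2:10@97 #1:6@98 #5:6@104]

Answer: bid=- ask=98
bid=- ask=97
bid=- ask=96
bid=- ask=96
bid=- ask=96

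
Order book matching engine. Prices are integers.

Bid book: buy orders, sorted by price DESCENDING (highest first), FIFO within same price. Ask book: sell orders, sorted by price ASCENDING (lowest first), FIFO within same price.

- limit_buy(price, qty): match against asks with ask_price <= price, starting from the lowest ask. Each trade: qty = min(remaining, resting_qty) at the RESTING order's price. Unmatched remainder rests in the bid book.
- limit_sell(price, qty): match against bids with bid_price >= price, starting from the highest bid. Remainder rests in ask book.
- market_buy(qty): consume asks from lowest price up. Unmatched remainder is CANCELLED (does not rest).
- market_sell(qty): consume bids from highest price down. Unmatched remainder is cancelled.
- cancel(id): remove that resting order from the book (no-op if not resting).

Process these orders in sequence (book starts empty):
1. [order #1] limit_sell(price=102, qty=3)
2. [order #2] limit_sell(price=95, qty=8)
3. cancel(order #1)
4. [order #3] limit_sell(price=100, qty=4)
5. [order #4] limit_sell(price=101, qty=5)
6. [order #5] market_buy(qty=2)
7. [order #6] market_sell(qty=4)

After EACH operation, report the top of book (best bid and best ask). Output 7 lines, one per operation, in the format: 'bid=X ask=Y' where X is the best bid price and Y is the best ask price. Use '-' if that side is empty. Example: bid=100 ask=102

Answer: bid=- ask=102
bid=- ask=95
bid=- ask=95
bid=- ask=95
bid=- ask=95
bid=- ask=95
bid=- ask=95

Derivation:
After op 1 [order #1] limit_sell(price=102, qty=3): fills=none; bids=[-] asks=[#1:3@102]
After op 2 [order #2] limit_sell(price=95, qty=8): fills=none; bids=[-] asks=[#2:8@95 #1:3@102]
After op 3 cancel(order #1): fills=none; bids=[-] asks=[#2:8@95]
After op 4 [order #3] limit_sell(price=100, qty=4): fills=none; bids=[-] asks=[#2:8@95 #3:4@100]
After op 5 [order #4] limit_sell(price=101, qty=5): fills=none; bids=[-] asks=[#2:8@95 #3:4@100 #4:5@101]
After op 6 [order #5] market_buy(qty=2): fills=#5x#2:2@95; bids=[-] asks=[#2:6@95 #3:4@100 #4:5@101]
After op 7 [order #6] market_sell(qty=4): fills=none; bids=[-] asks=[#2:6@95 #3:4@100 #4:5@101]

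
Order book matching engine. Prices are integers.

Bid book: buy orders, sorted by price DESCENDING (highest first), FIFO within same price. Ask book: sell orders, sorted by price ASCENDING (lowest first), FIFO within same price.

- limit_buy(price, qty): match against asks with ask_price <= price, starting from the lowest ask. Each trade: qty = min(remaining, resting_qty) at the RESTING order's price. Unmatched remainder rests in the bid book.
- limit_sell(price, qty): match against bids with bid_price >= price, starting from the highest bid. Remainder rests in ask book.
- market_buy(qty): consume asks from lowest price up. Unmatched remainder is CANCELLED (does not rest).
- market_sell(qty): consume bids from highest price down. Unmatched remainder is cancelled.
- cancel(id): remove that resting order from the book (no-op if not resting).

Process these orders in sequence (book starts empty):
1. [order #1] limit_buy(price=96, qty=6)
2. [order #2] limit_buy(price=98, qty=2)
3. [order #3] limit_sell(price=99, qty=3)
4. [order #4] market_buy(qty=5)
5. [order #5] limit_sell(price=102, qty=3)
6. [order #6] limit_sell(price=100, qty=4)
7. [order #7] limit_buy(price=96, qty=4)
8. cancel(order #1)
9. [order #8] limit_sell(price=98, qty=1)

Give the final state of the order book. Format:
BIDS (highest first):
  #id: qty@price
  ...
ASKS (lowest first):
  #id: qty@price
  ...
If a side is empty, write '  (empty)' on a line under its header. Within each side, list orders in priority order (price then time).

Answer: BIDS (highest first):
  #2: 1@98
  #7: 4@96
ASKS (lowest first):
  #6: 4@100
  #5: 3@102

Derivation:
After op 1 [order #1] limit_buy(price=96, qty=6): fills=none; bids=[#1:6@96] asks=[-]
After op 2 [order #2] limit_buy(price=98, qty=2): fills=none; bids=[#2:2@98 #1:6@96] asks=[-]
After op 3 [order #3] limit_sell(price=99, qty=3): fills=none; bids=[#2:2@98 #1:6@96] asks=[#3:3@99]
After op 4 [order #4] market_buy(qty=5): fills=#4x#3:3@99; bids=[#2:2@98 #1:6@96] asks=[-]
After op 5 [order #5] limit_sell(price=102, qty=3): fills=none; bids=[#2:2@98 #1:6@96] asks=[#5:3@102]
After op 6 [order #6] limit_sell(price=100, qty=4): fills=none; bids=[#2:2@98 #1:6@96] asks=[#6:4@100 #5:3@102]
After op 7 [order #7] limit_buy(price=96, qty=4): fills=none; bids=[#2:2@98 #1:6@96 #7:4@96] asks=[#6:4@100 #5:3@102]
After op 8 cancel(order #1): fills=none; bids=[#2:2@98 #7:4@96] asks=[#6:4@100 #5:3@102]
After op 9 [order #8] limit_sell(price=98, qty=1): fills=#2x#8:1@98; bids=[#2:1@98 #7:4@96] asks=[#6:4@100 #5:3@102]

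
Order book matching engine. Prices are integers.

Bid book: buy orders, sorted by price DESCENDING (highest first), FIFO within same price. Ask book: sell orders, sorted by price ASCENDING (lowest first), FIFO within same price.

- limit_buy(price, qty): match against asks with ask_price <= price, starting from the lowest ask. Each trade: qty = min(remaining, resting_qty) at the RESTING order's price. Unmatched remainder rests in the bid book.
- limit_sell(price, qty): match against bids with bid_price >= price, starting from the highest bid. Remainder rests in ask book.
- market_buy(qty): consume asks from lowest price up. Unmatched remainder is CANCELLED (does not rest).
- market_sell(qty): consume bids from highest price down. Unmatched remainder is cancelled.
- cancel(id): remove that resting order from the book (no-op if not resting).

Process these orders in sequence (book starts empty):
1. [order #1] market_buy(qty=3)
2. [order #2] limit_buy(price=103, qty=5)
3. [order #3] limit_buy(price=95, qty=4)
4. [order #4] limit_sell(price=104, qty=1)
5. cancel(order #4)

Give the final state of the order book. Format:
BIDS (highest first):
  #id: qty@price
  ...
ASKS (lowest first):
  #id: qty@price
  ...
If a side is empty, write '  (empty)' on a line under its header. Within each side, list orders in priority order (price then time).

After op 1 [order #1] market_buy(qty=3): fills=none; bids=[-] asks=[-]
After op 2 [order #2] limit_buy(price=103, qty=5): fills=none; bids=[#2:5@103] asks=[-]
After op 3 [order #3] limit_buy(price=95, qty=4): fills=none; bids=[#2:5@103 #3:4@95] asks=[-]
After op 4 [order #4] limit_sell(price=104, qty=1): fills=none; bids=[#2:5@103 #3:4@95] asks=[#4:1@104]
After op 5 cancel(order #4): fills=none; bids=[#2:5@103 #3:4@95] asks=[-]

Answer: BIDS (highest first):
  #2: 5@103
  #3: 4@95
ASKS (lowest first):
  (empty)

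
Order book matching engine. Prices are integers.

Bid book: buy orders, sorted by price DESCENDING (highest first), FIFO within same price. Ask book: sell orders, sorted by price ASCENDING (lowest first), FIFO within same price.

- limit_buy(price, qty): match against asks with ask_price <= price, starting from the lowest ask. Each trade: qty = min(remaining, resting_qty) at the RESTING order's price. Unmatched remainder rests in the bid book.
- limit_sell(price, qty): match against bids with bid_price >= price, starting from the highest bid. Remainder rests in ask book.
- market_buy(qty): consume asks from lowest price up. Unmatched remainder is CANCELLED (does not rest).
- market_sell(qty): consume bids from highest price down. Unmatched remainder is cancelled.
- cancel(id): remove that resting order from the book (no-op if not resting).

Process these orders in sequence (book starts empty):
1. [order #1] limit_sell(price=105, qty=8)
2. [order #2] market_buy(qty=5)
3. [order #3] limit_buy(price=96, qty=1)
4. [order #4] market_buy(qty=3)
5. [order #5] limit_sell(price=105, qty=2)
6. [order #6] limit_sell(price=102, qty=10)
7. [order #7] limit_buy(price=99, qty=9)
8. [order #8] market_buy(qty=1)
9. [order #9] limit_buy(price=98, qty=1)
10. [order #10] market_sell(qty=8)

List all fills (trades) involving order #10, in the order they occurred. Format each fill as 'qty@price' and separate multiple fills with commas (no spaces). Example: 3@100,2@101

After op 1 [order #1] limit_sell(price=105, qty=8): fills=none; bids=[-] asks=[#1:8@105]
After op 2 [order #2] market_buy(qty=5): fills=#2x#1:5@105; bids=[-] asks=[#1:3@105]
After op 3 [order #3] limit_buy(price=96, qty=1): fills=none; bids=[#3:1@96] asks=[#1:3@105]
After op 4 [order #4] market_buy(qty=3): fills=#4x#1:3@105; bids=[#3:1@96] asks=[-]
After op 5 [order #5] limit_sell(price=105, qty=2): fills=none; bids=[#3:1@96] asks=[#5:2@105]
After op 6 [order #6] limit_sell(price=102, qty=10): fills=none; bids=[#3:1@96] asks=[#6:10@102 #5:2@105]
After op 7 [order #7] limit_buy(price=99, qty=9): fills=none; bids=[#7:9@99 #3:1@96] asks=[#6:10@102 #5:2@105]
After op 8 [order #8] market_buy(qty=1): fills=#8x#6:1@102; bids=[#7:9@99 #3:1@96] asks=[#6:9@102 #5:2@105]
After op 9 [order #9] limit_buy(price=98, qty=1): fills=none; bids=[#7:9@99 #9:1@98 #3:1@96] asks=[#6:9@102 #5:2@105]
After op 10 [order #10] market_sell(qty=8): fills=#7x#10:8@99; bids=[#7:1@99 #9:1@98 #3:1@96] asks=[#6:9@102 #5:2@105]

Answer: 8@99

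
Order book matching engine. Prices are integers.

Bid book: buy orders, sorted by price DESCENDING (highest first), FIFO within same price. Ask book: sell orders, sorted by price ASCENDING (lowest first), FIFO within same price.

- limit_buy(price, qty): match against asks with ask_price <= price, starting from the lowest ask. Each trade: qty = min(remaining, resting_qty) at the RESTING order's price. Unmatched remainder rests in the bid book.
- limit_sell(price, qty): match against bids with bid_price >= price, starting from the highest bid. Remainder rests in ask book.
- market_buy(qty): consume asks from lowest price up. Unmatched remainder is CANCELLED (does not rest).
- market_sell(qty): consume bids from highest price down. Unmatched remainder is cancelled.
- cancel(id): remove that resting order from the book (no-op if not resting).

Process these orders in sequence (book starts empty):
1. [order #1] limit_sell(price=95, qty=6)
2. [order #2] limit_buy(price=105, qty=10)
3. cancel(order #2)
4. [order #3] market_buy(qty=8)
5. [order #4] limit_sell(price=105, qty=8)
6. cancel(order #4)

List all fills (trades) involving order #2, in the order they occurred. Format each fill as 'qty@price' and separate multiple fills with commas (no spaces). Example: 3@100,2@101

After op 1 [order #1] limit_sell(price=95, qty=6): fills=none; bids=[-] asks=[#1:6@95]
After op 2 [order #2] limit_buy(price=105, qty=10): fills=#2x#1:6@95; bids=[#2:4@105] asks=[-]
After op 3 cancel(order #2): fills=none; bids=[-] asks=[-]
After op 4 [order #3] market_buy(qty=8): fills=none; bids=[-] asks=[-]
After op 5 [order #4] limit_sell(price=105, qty=8): fills=none; bids=[-] asks=[#4:8@105]
After op 6 cancel(order #4): fills=none; bids=[-] asks=[-]

Answer: 6@95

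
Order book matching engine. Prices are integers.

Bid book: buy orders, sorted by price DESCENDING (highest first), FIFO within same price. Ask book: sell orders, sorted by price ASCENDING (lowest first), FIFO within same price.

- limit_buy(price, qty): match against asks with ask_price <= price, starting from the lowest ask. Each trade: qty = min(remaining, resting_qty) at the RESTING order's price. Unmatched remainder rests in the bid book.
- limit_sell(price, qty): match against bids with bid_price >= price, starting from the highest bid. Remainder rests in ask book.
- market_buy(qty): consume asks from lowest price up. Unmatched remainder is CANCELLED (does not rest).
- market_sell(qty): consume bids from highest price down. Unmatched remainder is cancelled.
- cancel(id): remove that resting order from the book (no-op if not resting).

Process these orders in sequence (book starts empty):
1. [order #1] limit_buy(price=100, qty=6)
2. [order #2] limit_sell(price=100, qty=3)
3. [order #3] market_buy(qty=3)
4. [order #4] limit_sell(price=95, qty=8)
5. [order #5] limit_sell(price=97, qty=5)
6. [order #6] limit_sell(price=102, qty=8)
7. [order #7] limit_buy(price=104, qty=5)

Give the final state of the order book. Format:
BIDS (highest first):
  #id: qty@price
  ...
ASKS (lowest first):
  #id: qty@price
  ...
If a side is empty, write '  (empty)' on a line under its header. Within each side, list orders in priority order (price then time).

After op 1 [order #1] limit_buy(price=100, qty=6): fills=none; bids=[#1:6@100] asks=[-]
After op 2 [order #2] limit_sell(price=100, qty=3): fills=#1x#2:3@100; bids=[#1:3@100] asks=[-]
After op 3 [order #3] market_buy(qty=3): fills=none; bids=[#1:3@100] asks=[-]
After op 4 [order #4] limit_sell(price=95, qty=8): fills=#1x#4:3@100; bids=[-] asks=[#4:5@95]
After op 5 [order #5] limit_sell(price=97, qty=5): fills=none; bids=[-] asks=[#4:5@95 #5:5@97]
After op 6 [order #6] limit_sell(price=102, qty=8): fills=none; bids=[-] asks=[#4:5@95 #5:5@97 #6:8@102]
After op 7 [order #7] limit_buy(price=104, qty=5): fills=#7x#4:5@95; bids=[-] asks=[#5:5@97 #6:8@102]

Answer: BIDS (highest first):
  (empty)
ASKS (lowest first):
  #5: 5@97
  #6: 8@102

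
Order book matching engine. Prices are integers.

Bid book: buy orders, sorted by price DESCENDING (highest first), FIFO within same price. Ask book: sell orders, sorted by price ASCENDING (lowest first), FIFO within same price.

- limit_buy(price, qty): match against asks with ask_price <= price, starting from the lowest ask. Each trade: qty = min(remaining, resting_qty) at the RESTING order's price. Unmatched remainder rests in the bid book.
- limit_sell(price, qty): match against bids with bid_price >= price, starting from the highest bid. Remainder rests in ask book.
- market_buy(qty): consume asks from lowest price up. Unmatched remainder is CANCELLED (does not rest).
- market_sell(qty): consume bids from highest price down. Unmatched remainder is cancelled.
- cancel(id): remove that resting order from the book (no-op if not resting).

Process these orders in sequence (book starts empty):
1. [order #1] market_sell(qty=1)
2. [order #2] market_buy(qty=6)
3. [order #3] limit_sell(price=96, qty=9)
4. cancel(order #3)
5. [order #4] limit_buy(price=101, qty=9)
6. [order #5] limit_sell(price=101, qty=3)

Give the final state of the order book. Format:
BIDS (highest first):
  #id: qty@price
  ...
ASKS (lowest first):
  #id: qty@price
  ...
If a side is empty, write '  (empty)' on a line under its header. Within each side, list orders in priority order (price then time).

Answer: BIDS (highest first):
  #4: 6@101
ASKS (lowest first):
  (empty)

Derivation:
After op 1 [order #1] market_sell(qty=1): fills=none; bids=[-] asks=[-]
After op 2 [order #2] market_buy(qty=6): fills=none; bids=[-] asks=[-]
After op 3 [order #3] limit_sell(price=96, qty=9): fills=none; bids=[-] asks=[#3:9@96]
After op 4 cancel(order #3): fills=none; bids=[-] asks=[-]
After op 5 [order #4] limit_buy(price=101, qty=9): fills=none; bids=[#4:9@101] asks=[-]
After op 6 [order #5] limit_sell(price=101, qty=3): fills=#4x#5:3@101; bids=[#4:6@101] asks=[-]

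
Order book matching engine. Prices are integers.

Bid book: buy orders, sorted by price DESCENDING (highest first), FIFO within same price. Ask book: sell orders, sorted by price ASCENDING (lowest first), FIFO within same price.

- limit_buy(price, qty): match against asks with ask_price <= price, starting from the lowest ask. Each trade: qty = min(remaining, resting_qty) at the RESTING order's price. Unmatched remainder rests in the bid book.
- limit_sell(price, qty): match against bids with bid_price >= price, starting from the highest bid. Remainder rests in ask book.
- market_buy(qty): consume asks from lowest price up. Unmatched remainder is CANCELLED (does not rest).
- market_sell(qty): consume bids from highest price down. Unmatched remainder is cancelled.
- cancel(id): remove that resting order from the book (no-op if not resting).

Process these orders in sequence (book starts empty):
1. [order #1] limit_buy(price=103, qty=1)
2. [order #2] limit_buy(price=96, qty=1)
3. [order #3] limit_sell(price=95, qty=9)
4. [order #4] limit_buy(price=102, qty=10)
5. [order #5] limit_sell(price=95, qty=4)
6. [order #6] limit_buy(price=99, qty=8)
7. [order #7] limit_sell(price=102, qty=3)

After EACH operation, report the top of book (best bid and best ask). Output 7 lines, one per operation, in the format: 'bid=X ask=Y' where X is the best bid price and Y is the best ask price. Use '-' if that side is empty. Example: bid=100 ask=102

Answer: bid=103 ask=-
bid=103 ask=-
bid=- ask=95
bid=102 ask=-
bid=- ask=95
bid=99 ask=-
bid=99 ask=102

Derivation:
After op 1 [order #1] limit_buy(price=103, qty=1): fills=none; bids=[#1:1@103] asks=[-]
After op 2 [order #2] limit_buy(price=96, qty=1): fills=none; bids=[#1:1@103 #2:1@96] asks=[-]
After op 3 [order #3] limit_sell(price=95, qty=9): fills=#1x#3:1@103 #2x#3:1@96; bids=[-] asks=[#3:7@95]
After op 4 [order #4] limit_buy(price=102, qty=10): fills=#4x#3:7@95; bids=[#4:3@102] asks=[-]
After op 5 [order #5] limit_sell(price=95, qty=4): fills=#4x#5:3@102; bids=[-] asks=[#5:1@95]
After op 6 [order #6] limit_buy(price=99, qty=8): fills=#6x#5:1@95; bids=[#6:7@99] asks=[-]
After op 7 [order #7] limit_sell(price=102, qty=3): fills=none; bids=[#6:7@99] asks=[#7:3@102]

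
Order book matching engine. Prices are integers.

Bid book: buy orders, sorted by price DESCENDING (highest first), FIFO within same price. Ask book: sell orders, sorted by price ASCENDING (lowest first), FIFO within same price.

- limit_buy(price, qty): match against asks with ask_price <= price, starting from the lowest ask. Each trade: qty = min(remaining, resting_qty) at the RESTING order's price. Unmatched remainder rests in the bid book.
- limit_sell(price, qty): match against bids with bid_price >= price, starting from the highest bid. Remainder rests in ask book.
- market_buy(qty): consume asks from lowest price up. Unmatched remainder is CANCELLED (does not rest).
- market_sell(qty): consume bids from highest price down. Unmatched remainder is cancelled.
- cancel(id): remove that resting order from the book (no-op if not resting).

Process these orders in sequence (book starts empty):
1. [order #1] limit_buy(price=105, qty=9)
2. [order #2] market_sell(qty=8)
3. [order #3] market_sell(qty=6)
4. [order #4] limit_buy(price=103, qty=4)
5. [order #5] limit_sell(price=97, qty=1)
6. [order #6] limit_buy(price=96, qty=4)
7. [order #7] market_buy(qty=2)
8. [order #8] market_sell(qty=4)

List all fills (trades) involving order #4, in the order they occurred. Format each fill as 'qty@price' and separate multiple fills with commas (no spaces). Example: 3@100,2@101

Answer: 1@103,3@103

Derivation:
After op 1 [order #1] limit_buy(price=105, qty=9): fills=none; bids=[#1:9@105] asks=[-]
After op 2 [order #2] market_sell(qty=8): fills=#1x#2:8@105; bids=[#1:1@105] asks=[-]
After op 3 [order #3] market_sell(qty=6): fills=#1x#3:1@105; bids=[-] asks=[-]
After op 4 [order #4] limit_buy(price=103, qty=4): fills=none; bids=[#4:4@103] asks=[-]
After op 5 [order #5] limit_sell(price=97, qty=1): fills=#4x#5:1@103; bids=[#4:3@103] asks=[-]
After op 6 [order #6] limit_buy(price=96, qty=4): fills=none; bids=[#4:3@103 #6:4@96] asks=[-]
After op 7 [order #7] market_buy(qty=2): fills=none; bids=[#4:3@103 #6:4@96] asks=[-]
After op 8 [order #8] market_sell(qty=4): fills=#4x#8:3@103 #6x#8:1@96; bids=[#6:3@96] asks=[-]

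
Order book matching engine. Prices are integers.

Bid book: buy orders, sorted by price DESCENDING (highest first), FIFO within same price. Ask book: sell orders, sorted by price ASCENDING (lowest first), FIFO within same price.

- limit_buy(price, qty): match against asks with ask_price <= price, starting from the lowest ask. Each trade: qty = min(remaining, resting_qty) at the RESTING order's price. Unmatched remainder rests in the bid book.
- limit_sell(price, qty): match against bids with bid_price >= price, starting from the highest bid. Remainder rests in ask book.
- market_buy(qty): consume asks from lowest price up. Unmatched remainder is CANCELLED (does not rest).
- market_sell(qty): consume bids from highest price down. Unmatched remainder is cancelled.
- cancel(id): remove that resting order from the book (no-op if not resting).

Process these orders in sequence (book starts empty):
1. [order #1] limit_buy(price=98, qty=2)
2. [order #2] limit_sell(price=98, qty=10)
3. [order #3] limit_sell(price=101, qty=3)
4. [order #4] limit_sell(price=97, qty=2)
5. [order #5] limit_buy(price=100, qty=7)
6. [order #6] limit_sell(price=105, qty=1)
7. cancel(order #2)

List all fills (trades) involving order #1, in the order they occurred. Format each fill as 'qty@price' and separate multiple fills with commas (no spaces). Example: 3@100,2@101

Answer: 2@98

Derivation:
After op 1 [order #1] limit_buy(price=98, qty=2): fills=none; bids=[#1:2@98] asks=[-]
After op 2 [order #2] limit_sell(price=98, qty=10): fills=#1x#2:2@98; bids=[-] asks=[#2:8@98]
After op 3 [order #3] limit_sell(price=101, qty=3): fills=none; bids=[-] asks=[#2:8@98 #3:3@101]
After op 4 [order #4] limit_sell(price=97, qty=2): fills=none; bids=[-] asks=[#4:2@97 #2:8@98 #3:3@101]
After op 5 [order #5] limit_buy(price=100, qty=7): fills=#5x#4:2@97 #5x#2:5@98; bids=[-] asks=[#2:3@98 #3:3@101]
After op 6 [order #6] limit_sell(price=105, qty=1): fills=none; bids=[-] asks=[#2:3@98 #3:3@101 #6:1@105]
After op 7 cancel(order #2): fills=none; bids=[-] asks=[#3:3@101 #6:1@105]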